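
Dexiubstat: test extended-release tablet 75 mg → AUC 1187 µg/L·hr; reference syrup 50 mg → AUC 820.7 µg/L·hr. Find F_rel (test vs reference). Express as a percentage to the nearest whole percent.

F_rel = 96%

F_rel = (AUC_test/D_test) / (AUC_ref/D_ref)
      = (1187/75) / (820.7/50)
      = 15.8267 / 16.414 = 0.9642 = 96.42%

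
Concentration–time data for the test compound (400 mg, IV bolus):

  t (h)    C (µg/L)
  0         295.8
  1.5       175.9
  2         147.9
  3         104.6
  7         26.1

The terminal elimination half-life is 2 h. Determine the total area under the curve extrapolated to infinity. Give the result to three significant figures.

Trapezoidal AUC_0→7:
  [0→1.5]: (295.8+175.9)/2 × 1.5 = 353.775
  [1.5→2]: (175.9+147.9)/2 × 0.5 = 80.95
  [2→3]: (147.9+104.6)/2 × 1 = 126.25
  [3→7]: (104.6+26.1)/2 × 4 = 261.4
  Sum = 822.375 µg/L·h
k_e = ln2 / t½ = 0.693147 / 2 = 0.3466 h^-1
Extrapolated tail: C_last / k_e = 26.1 / 0.3466 = 75.303
AUC_0→∞ = 822.375 + 75.303 = 897.678 µg/L·h

AUC = 898 µg/L·h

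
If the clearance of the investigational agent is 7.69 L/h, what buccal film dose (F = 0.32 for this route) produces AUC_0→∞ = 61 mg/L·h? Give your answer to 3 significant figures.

Dose = CL × AUC_0→∞ / F
     = 7.69 × 61 / 0.32 = 1465.91 mg

Dose = 1470 mg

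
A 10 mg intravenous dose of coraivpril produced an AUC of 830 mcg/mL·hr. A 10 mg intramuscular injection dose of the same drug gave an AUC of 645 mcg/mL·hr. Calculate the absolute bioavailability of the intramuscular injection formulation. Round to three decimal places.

F = (AUC_ev / D_ev) / (AUC_iv / D_iv)
  = (645/10) / (830/10)
  = 64.5 / 83 = 0.7771

F = 0.777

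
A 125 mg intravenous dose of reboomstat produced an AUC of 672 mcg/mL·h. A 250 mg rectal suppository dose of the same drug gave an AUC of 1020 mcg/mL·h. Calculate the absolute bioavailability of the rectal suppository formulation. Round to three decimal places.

F = 0.759

F = (AUC_ev / D_ev) / (AUC_iv / D_iv)
  = (1020/250) / (672/125)
  = 4.08 / 5.376 = 0.7589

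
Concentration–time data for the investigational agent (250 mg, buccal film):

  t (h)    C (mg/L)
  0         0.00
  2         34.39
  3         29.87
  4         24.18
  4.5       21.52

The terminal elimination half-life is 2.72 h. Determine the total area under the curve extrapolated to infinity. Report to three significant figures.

AUC = 189 mg/L·h

Trapezoidal AUC_0→4.5:
  [0→2]: (0.00+34.39)/2 × 2 = 34.39
  [2→3]: (34.39+29.87)/2 × 1 = 32.13
  [3→4]: (29.87+24.18)/2 × 1 = 27.025
  [4→4.5]: (24.18+21.52)/2 × 0.5 = 11.425
  Sum = 104.97 mg/L·h
k_e = ln2 / t½ = 0.693147 / 2.72 = 0.2548 h^-1
Extrapolated tail: C_last / k_e = 21.52 / 0.2548 = 84.458
AUC_0→∞ = 104.97 + 84.458 = 189.428 mg/L·h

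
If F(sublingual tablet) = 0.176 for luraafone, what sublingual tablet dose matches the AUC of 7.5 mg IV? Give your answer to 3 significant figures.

D_sublingual = 42.6 mg

For equal systemic exposure: F × D_ev = D_iv
D_ev = D_iv / F = 7.5 / 0.176 = 42.6136 mg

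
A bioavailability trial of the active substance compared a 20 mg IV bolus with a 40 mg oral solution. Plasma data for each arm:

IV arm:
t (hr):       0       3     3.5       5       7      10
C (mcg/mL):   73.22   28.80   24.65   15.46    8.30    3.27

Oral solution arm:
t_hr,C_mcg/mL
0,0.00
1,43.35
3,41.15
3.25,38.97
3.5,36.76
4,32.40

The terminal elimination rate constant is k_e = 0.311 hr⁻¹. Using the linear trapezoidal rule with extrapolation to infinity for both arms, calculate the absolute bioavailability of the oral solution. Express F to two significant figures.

Trapezoidal AUC_0→10 (IV):
  [0→3]: (73.22+28.80)/2 × 3 = 153.03
  [3→3.5]: (28.80+24.65)/2 × 0.5 = 13.3625
  [3.5→5]: (24.65+15.46)/2 × 1.5 = 30.0825
  [5→7]: (15.46+8.30)/2 × 2 = 23.76
  [7→10]: (8.30+3.27)/2 × 3 = 17.355
  Sum = 237.59 mcg/mL·hr
IV tail: 3.27/0.311 = 10.514; AUC_iv,0→∞ = 237.59 + 10.514 = 248.104 mcg/mL·hr
Trapezoidal AUC_0→4 (oral solution):
  [0→1]: (0.00+43.35)/2 × 1 = 21.675
  [1→3]: (43.35+41.15)/2 × 2 = 84.5
  [3→3.25]: (41.15+38.97)/2 × 0.25 = 10.015
  [3.25→3.5]: (38.97+36.76)/2 × 0.25 = 9.46625
  [3.5→4]: (36.76+32.40)/2 × 0.5 = 17.29
  Sum = 142.94625 mcg/mL·hr
oral solution tail: 32.40/0.311 = 104.180; AUC_ev,0→∞ = 142.94625 + 104.180 = 247.12625 mcg/mL·hr
F = (AUC_ev/D_ev)/(AUC_iv/D_iv) = (247.12625/40)/(248.104/20) = 6.17816/12.4052 = 0.4980

F = 0.50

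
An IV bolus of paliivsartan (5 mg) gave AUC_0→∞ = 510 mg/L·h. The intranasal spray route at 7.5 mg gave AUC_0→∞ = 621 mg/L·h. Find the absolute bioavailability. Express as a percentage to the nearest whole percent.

F = (AUC_ev / D_ev) / (AUC_iv / D_iv)
  = (621/7.5) / (510/5)
  = 82.8 / 102 = 0.8118
  = 81.18%

F = 81%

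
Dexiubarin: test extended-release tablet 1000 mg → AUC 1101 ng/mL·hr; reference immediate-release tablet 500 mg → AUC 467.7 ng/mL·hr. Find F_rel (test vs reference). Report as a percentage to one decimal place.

F_rel = (AUC_test/D_test) / (AUC_ref/D_ref)
      = (1101/1000) / (467.7/500)
      = 1.101 / 0.9354 = 1.1770 = 117.70%

F_rel = 117.7%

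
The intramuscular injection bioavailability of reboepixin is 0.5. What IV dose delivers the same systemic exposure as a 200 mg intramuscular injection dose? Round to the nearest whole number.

D_iv = 100 mg

Systemic exposure from an extravascular dose = F × D_ev, so the equivalent IV dose is F × D_ev.
D_iv = F × D_ev = 0.5 × 200 = 100 mg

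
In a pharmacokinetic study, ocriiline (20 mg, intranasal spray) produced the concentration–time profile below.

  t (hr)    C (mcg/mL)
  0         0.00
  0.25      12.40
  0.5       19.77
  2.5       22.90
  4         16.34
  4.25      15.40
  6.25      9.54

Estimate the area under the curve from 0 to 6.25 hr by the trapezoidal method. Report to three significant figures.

Trapezoidal AUC_0→6.25:
  [0→0.25]: (0.00+12.40)/2 × 0.25 = 1.55
  [0.25→0.5]: (12.40+19.77)/2 × 0.25 = 4.02125
  [0.5→2.5]: (19.77+22.90)/2 × 2 = 42.67
  [2.5→4]: (22.90+16.34)/2 × 1.5 = 29.43
  [4→4.25]: (16.34+15.40)/2 × 0.25 = 3.9675
  [4.25→6.25]: (15.40+9.54)/2 × 2 = 24.94
  Sum = 106.57875 mcg/mL·hr

AUC = 107 mcg/mL·hr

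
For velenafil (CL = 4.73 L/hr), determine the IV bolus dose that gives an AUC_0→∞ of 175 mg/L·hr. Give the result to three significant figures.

Dose_iv = CL × AUC_0→∞
     = 4.73 × 175 = 827.75 mg

Dose = 828 mg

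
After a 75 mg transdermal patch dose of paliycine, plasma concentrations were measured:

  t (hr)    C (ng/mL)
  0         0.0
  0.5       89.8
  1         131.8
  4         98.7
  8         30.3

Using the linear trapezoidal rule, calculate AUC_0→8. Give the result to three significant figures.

AUC = 682 ng/mL·hr

Trapezoidal AUC_0→8:
  [0→0.5]: (0.0+89.8)/2 × 0.5 = 22.45
  [0.5→1]: (89.8+131.8)/2 × 0.5 = 55.4
  [1→4]: (131.8+98.7)/2 × 3 = 345.75
  [4→8]: (98.7+30.3)/2 × 4 = 258.0
  Sum = 681.6 ng/mL·hr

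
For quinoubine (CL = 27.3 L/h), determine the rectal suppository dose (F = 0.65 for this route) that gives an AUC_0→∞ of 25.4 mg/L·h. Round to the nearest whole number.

Dose = CL × AUC_0→∞ / F
     = 27.3 × 25.4 / 0.65 = 1066.8 mg

Dose = 1067 mg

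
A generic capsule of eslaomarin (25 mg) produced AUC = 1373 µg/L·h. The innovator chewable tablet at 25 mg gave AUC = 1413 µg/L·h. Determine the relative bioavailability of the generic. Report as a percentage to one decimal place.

F_rel = (AUC_test/D_test) / (AUC_ref/D_ref)
      = (1373/25) / (1413/25)
      = 54.92 / 56.52 = 0.9717 = 97.17%

F_rel = 97.2%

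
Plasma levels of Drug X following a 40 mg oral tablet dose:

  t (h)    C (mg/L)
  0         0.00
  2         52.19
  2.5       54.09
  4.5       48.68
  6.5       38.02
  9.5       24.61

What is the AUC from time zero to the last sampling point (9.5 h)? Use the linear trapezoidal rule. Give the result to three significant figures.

AUC = 362 mg/L·h

Trapezoidal AUC_0→9.5:
  [0→2]: (0.00+52.19)/2 × 2 = 52.19
  [2→2.5]: (52.19+54.09)/2 × 0.5 = 26.57
  [2.5→4.5]: (54.09+48.68)/2 × 2 = 102.77
  [4.5→6.5]: (48.68+38.02)/2 × 2 = 86.7
  [6.5→9.5]: (38.02+24.61)/2 × 3 = 93.945
  Sum = 362.175 mg/L·h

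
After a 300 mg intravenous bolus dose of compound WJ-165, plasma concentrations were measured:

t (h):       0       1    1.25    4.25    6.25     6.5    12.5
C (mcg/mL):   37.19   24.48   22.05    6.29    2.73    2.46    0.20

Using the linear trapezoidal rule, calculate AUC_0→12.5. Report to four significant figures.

AUC = 96.81 mcg/mL·h

Trapezoidal AUC_0→12.5:
  [0→1]: (37.19+24.48)/2 × 1 = 30.835
  [1→1.25]: (24.48+22.05)/2 × 0.25 = 5.81625
  [1.25→4.25]: (22.05+6.29)/2 × 3 = 42.51
  [4.25→6.25]: (6.29+2.73)/2 × 2 = 9.02
  [6.25→6.5]: (2.73+2.46)/2 × 0.25 = 0.64875
  [6.5→12.5]: (2.46+0.20)/2 × 6 = 7.98
  Sum = 96.81 mcg/mL·h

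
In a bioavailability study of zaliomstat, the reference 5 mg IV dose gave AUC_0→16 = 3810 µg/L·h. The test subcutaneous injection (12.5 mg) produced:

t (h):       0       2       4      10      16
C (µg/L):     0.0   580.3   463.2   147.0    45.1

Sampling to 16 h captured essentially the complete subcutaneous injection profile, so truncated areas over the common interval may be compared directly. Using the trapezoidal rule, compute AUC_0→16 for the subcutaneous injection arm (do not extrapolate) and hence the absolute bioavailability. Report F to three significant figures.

Trapezoidal AUC_0→16 (subcutaneous injection):
  [0→2]: (0.0+580.3)/2 × 2 = 580.3
  [2→4]: (580.3+463.2)/2 × 2 = 1043.5
  [4→10]: (463.2+147.0)/2 × 6 = 1830.6
  [10→16]: (147.0+45.1)/2 × 6 = 576.3
  Sum = 4030.7 µg/L·h
F = (AUC_ev/D_ev)/(AUC_iv/D_iv) = (4030.7/12.5)/(3810/5) = 322.456/762 = 0.4232

F = 0.423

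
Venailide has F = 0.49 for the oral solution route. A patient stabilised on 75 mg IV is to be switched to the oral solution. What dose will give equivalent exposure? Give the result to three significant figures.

For equal systemic exposure: F × D_ev = D_iv
D_ev = D_iv / F = 75 / 0.49 = 153.061 mg

D_oral = 153 mg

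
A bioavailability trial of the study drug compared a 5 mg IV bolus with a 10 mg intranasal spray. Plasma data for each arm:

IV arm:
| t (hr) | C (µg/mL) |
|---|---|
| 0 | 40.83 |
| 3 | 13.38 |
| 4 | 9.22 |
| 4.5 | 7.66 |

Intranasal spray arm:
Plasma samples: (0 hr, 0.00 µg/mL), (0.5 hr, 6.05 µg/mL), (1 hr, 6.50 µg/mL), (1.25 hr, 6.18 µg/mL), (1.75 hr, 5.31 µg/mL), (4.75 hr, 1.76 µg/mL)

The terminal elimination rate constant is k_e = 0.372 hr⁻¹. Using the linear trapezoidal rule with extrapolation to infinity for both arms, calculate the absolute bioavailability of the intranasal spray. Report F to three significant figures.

Trapezoidal AUC_0→4.5 (IV):
  [0→3]: (40.83+13.38)/2 × 3 = 81.315
  [3→4]: (13.38+9.22)/2 × 1 = 11.3
  [4→4.5]: (9.22+7.66)/2 × 0.5 = 4.22
  Sum = 96.835 µg/mL·hr
IV tail: 7.66/0.372 = 20.591; AUC_iv,0→∞ = 96.835 + 20.591 = 117.426 µg/mL·hr
Trapezoidal AUC_0→4.75 (intranasal spray):
  [0→0.5]: (0.00+6.05)/2 × 0.5 = 1.5125
  [0.5→1]: (6.05+6.50)/2 × 0.5 = 3.1375
  [1→1.25]: (6.50+6.18)/2 × 0.25 = 1.585
  [1.25→1.75]: (6.18+5.31)/2 × 0.5 = 2.8725
  [1.75→4.75]: (5.31+1.76)/2 × 3 = 10.605
  Sum = 19.7125 µg/mL·hr
intranasal spray tail: 1.76/0.372 = 4.731; AUC_ev,0→∞ = 19.7125 + 4.731 = 24.4435 µg/mL·hr
F = (AUC_ev/D_ev)/(AUC_iv/D_iv) = (24.4435/10)/(117.426/5) = 2.44435/23.4852 = 0.1041

F = 0.104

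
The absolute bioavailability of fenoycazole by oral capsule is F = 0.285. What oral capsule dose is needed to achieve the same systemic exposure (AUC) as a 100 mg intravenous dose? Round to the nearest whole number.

For equal systemic exposure: F × D_ev = D_iv
D_ev = D_iv / F = 100 / 0.285 = 350.877 mg

D_oral = 351 mg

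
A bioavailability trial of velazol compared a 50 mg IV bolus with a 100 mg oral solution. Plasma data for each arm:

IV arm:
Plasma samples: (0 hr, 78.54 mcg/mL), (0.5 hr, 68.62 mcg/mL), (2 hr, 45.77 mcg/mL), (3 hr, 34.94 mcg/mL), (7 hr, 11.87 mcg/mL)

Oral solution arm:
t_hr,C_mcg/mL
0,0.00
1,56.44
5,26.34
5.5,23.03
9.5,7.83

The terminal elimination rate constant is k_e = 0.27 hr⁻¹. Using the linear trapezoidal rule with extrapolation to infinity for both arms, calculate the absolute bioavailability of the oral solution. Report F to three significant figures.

Trapezoidal AUC_0→7 (IV):
  [0→0.5]: (78.54+68.62)/2 × 0.5 = 36.79
  [0.5→2]: (68.62+45.77)/2 × 1.5 = 85.7925
  [2→3]: (45.77+34.94)/2 × 1 = 40.355
  [3→7]: (34.94+11.87)/2 × 4 = 93.62
  Sum = 256.5575 mcg/mL·hr
IV tail: 11.87/0.27 = 43.963; AUC_iv,0→∞ = 256.5575 + 43.963 = 300.5205 mcg/mL·hr
Trapezoidal AUC_0→9.5 (oral solution):
  [0→1]: (0.00+56.44)/2 × 1 = 28.22
  [1→5]: (56.44+26.34)/2 × 4 = 165.56
  [5→5.5]: (26.34+23.03)/2 × 0.5 = 12.3425
  [5.5→9.5]: (23.03+7.83)/2 × 4 = 61.72
  Sum = 267.8425 mcg/mL·hr
oral solution tail: 7.83/0.27 = 29.000; AUC_ev,0→∞ = 267.8425 + 29.000 = 296.8425 mcg/mL·hr
F = (AUC_ev/D_ev)/(AUC_iv/D_iv) = (296.8425/100)/(300.5205/50) = 2.968425/6.01041 = 0.4939

F = 0.494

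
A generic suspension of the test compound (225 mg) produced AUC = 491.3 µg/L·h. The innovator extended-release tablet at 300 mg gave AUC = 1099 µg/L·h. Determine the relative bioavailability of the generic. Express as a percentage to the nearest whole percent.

F_rel = (AUC_test/D_test) / (AUC_ref/D_ref)
      = (491.3/225) / (1099/300)
      = 2.18356 / 3.66333 = 0.5961 = 59.61%

F_rel = 60%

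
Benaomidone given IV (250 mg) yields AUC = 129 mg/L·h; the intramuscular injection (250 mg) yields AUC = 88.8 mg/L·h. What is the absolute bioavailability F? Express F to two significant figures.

F = (AUC_ev / D_ev) / (AUC_iv / D_iv)
  = (88.8/250) / (129/250)
  = 0.3552 / 0.516 = 0.6884

F = 0.69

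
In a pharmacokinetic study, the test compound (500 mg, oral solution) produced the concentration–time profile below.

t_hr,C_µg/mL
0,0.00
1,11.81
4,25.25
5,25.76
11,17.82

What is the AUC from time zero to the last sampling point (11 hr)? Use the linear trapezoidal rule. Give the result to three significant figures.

Trapezoidal AUC_0→11:
  [0→1]: (0.00+11.81)/2 × 1 = 5.905
  [1→4]: (11.81+25.25)/2 × 3 = 55.59
  [4→5]: (25.25+25.76)/2 × 1 = 25.505
  [5→11]: (25.76+17.82)/2 × 6 = 130.74
  Sum = 217.74 µg/mL·hr

AUC = 218 µg/mL·hr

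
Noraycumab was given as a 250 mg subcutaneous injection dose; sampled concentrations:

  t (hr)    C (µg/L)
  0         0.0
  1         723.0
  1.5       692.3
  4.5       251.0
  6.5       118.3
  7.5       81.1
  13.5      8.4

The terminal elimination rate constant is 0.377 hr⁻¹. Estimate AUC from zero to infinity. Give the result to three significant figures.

Trapezoidal AUC_0→13.5:
  [0→1]: (0.0+723.0)/2 × 1 = 361.5
  [1→1.5]: (723.0+692.3)/2 × 0.5 = 353.825
  [1.5→4.5]: (692.3+251.0)/2 × 3 = 1414.95
  [4.5→6.5]: (251.0+118.3)/2 × 2 = 369.3
  [6.5→7.5]: (118.3+81.1)/2 × 1 = 99.7
  [7.5→13.5]: (81.1+8.4)/2 × 6 = 268.5
  Sum = 2867.775 µg/L·hr
Extrapolated tail: C_last / k_e = 8.4 / 0.377 = 22.281
AUC_0→∞ = 2867.775 + 22.281 = 2890.056 µg/L·hr

AUC = 2890 µg/L·hr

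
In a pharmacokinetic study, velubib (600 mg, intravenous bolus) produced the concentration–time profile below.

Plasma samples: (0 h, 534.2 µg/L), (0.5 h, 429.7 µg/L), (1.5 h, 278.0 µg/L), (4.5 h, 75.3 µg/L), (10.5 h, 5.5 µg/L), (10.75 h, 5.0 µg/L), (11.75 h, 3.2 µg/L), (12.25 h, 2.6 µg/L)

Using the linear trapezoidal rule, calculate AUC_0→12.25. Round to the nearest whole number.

Trapezoidal AUC_0→12.25:
  [0→0.5]: (534.2+429.7)/2 × 0.5 = 240.975
  [0.5→1.5]: (429.7+278.0)/2 × 1 = 353.85
  [1.5→4.5]: (278.0+75.3)/2 × 3 = 529.95
  [4.5→10.5]: (75.3+5.5)/2 × 6 = 242.4
  [10.5→10.75]: (5.5+5.0)/2 × 0.25 = 1.3125
  [10.75→11.75]: (5.0+3.2)/2 × 1 = 4.1
  [11.75→12.25]: (3.2+2.6)/2 × 0.5 = 1.45
  Sum = 1374.0375 µg/L·h

AUC = 1374 µg/L·h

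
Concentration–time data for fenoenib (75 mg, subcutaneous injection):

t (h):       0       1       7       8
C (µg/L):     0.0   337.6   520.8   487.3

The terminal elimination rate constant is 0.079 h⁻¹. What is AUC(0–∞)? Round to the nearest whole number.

AUC = 9416 µg/L·h

Trapezoidal AUC_0→8:
  [0→1]: (0.0+337.6)/2 × 1 = 168.8
  [1→7]: (337.6+520.8)/2 × 6 = 2575.2
  [7→8]: (520.8+487.3)/2 × 1 = 504.05
  Sum = 3248.05 µg/L·h
Extrapolated tail: C_last / k_e = 487.3 / 0.079 = 6168.354
AUC_0→∞ = 3248.05 + 6168.354 = 9416.404 µg/L·h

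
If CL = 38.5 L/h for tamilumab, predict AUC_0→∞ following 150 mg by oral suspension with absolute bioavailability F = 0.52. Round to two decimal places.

AUC = 2.03 mg/L·h

AUC_0→∞ = F × Dose / CL
        = 0.52 × 150 / 38.5 = 2.02597 mg/L·h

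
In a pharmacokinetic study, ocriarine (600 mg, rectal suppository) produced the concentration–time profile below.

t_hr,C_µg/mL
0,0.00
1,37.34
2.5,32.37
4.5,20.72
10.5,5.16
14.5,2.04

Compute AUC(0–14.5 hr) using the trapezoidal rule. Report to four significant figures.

Trapezoidal AUC_0→14.5:
  [0→1]: (0.00+37.34)/2 × 1 = 18.67
  [1→2.5]: (37.34+32.37)/2 × 1.5 = 52.2825
  [2.5→4.5]: (32.37+20.72)/2 × 2 = 53.09
  [4.5→10.5]: (20.72+5.16)/2 × 6 = 77.64
  [10.5→14.5]: (5.16+2.04)/2 × 4 = 14.4
  Sum = 216.0825 µg/mL·hr

AUC = 216.1 µg/mL·hr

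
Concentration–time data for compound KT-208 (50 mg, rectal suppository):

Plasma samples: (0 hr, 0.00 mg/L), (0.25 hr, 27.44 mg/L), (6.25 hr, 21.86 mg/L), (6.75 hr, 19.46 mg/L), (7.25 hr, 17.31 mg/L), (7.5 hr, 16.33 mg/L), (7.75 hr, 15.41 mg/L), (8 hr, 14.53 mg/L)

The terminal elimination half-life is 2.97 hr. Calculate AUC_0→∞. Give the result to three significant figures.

AUC = 245 mg/L·hr

Trapezoidal AUC_0→8:
  [0→0.25]: (0.00+27.44)/2 × 0.25 = 3.43
  [0.25→6.25]: (27.44+21.86)/2 × 6 = 147.9
  [6.25→6.75]: (21.86+19.46)/2 × 0.5 = 10.33
  [6.75→7.25]: (19.46+17.31)/2 × 0.5 = 9.1925
  [7.25→7.5]: (17.31+16.33)/2 × 0.25 = 4.205
  [7.5→7.75]: (16.33+15.41)/2 × 0.25 = 3.9675
  [7.75→8]: (15.41+14.53)/2 × 0.25 = 3.7425
  Sum = 182.7675 mg/L·hr
k_e = ln2 / t½ = 0.693147 / 2.97 = 0.2334 hr^-1
Extrapolated tail: C_last / k_e = 14.53 / 0.2334 = 62.254
AUC_0→∞ = 182.7675 + 62.254 = 245.0215 mg/L·hr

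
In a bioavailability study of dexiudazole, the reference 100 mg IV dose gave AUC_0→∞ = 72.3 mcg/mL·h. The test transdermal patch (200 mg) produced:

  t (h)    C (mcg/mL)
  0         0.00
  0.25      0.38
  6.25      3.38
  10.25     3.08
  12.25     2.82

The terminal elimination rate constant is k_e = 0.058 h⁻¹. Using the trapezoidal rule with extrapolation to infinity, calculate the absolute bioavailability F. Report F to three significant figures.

Trapezoidal AUC_0→12.25 (transdermal patch):
  [0→0.25]: (0.00+0.38)/2 × 0.25 = 0.0475
  [0.25→6.25]: (0.38+3.38)/2 × 6 = 11.28
  [6.25→10.25]: (3.38+3.08)/2 × 4 = 12.92
  [10.25→12.25]: (3.08+2.82)/2 × 2 = 5.9
  Sum = 30.1475 mcg/mL·h
Tail: C_last/k_e = 2.82/0.058 = 48.621
AUC_0→∞ (transdermal patch) = 30.1475 + 48.621 = 78.7685 mcg/mL·h
F = (AUC_ev/D_ev)/(AUC_iv/D_iv) = (78.7685/200)/(72.3/100) = 0.3938425/0.723 = 0.5447

F = 0.545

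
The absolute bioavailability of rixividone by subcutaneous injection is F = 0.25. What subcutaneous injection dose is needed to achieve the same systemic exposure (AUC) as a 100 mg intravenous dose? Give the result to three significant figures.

For equal systemic exposure: F × D_ev = D_iv
D_ev = D_iv / F = 100 / 0.25 = 400 mg

D_subcutaneous = 400 mg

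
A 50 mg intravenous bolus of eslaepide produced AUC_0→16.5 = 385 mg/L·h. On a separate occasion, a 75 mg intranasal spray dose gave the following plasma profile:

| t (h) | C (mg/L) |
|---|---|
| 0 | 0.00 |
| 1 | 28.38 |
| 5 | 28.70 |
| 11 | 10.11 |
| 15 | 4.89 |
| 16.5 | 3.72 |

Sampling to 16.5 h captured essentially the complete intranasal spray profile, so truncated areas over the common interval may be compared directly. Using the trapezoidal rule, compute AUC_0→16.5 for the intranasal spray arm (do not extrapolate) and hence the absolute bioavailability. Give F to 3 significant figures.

F = 0.487

Trapezoidal AUC_0→16.5 (intranasal spray):
  [0→1]: (0.00+28.38)/2 × 1 = 14.19
  [1→5]: (28.38+28.70)/2 × 4 = 114.16
  [5→11]: (28.70+10.11)/2 × 6 = 116.43
  [11→15]: (10.11+4.89)/2 × 4 = 30.0
  [15→16.5]: (4.89+3.72)/2 × 1.5 = 6.4575
  Sum = 281.2375 mg/L·h
F = (AUC_ev/D_ev)/(AUC_iv/D_iv) = (281.2375/75)/(385/50) = 3.74983/7.7 = 0.4870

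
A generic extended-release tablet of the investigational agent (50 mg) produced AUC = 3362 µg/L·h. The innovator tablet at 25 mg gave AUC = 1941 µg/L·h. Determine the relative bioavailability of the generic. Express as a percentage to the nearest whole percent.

F_rel = (AUC_test/D_test) / (AUC_ref/D_ref)
      = (3362/50) / (1941/25)
      = 67.24 / 77.64 = 0.8660 = 86.60%

F_rel = 87%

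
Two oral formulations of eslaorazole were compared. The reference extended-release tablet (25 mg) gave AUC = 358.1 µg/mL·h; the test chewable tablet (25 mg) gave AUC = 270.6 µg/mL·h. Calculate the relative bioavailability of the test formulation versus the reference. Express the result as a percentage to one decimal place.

F_rel = (AUC_test/D_test) / (AUC_ref/D_ref)
      = (270.6/25) / (358.1/25)
      = 10.824 / 14.324 = 0.7557 = 75.57%

F_rel = 75.6%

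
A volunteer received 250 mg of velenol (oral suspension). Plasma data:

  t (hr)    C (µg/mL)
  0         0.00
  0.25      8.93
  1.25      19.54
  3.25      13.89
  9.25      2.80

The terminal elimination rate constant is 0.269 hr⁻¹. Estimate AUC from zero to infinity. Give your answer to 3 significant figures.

AUC = 109 µg/mL·hr

Trapezoidal AUC_0→9.25:
  [0→0.25]: (0.00+8.93)/2 × 0.25 = 1.11625
  [0.25→1.25]: (8.93+19.54)/2 × 1 = 14.235
  [1.25→3.25]: (19.54+13.89)/2 × 2 = 33.43
  [3.25→9.25]: (13.89+2.80)/2 × 6 = 50.07
  Sum = 98.85125 µg/mL·hr
Extrapolated tail: C_last / k_e = 2.80 / 0.269 = 10.409
AUC_0→∞ = 98.85125 + 10.409 = 109.26025 µg/mL·hr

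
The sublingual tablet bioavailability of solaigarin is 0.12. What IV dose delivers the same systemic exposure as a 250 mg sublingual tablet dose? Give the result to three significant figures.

Systemic exposure from an extravascular dose = F × D_ev, so the equivalent IV dose is F × D_ev.
D_iv = F × D_ev = 0.12 × 250 = 30 mg

D_iv = 30.0 mg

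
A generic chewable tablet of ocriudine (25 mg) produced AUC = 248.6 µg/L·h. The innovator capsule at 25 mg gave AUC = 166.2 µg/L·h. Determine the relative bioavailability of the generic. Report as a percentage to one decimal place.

F_rel = (AUC_test/D_test) / (AUC_ref/D_ref)
      = (248.6/25) / (166.2/25)
      = 9.944 / 6.648 = 1.4958 = 149.58%

F_rel = 149.6%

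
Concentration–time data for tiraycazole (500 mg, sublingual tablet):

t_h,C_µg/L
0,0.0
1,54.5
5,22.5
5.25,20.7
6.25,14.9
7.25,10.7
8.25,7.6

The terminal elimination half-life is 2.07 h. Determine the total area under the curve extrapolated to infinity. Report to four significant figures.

AUC = 249.1 µg/L·h

Trapezoidal AUC_0→8.25:
  [0→1]: (0.0+54.5)/2 × 1 = 27.25
  [1→5]: (54.5+22.5)/2 × 4 = 154.0
  [5→5.25]: (22.5+20.7)/2 × 0.25 = 5.4
  [5.25→6.25]: (20.7+14.9)/2 × 1 = 17.8
  [6.25→7.25]: (14.9+10.7)/2 × 1 = 12.8
  [7.25→8.25]: (10.7+7.6)/2 × 1 = 9.15
  Sum = 226.4 µg/L·h
k_e = ln2 / t½ = 0.693147 / 2.07 = 0.3349 h^-1
Extrapolated tail: C_last / k_e = 7.6 / 0.3349 = 22.693
AUC_0→∞ = 226.4 + 22.693 = 249.093 µg/L·h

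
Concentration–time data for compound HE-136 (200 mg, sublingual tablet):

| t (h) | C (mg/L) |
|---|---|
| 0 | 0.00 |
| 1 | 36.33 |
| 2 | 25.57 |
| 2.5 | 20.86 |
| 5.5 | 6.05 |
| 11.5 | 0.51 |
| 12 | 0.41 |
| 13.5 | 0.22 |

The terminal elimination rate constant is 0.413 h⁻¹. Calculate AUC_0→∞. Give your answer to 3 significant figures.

AUC = 122 mg/L·h

Trapezoidal AUC_0→13.5:
  [0→1]: (0.00+36.33)/2 × 1 = 18.165
  [1→2]: (36.33+25.57)/2 × 1 = 30.95
  [2→2.5]: (25.57+20.86)/2 × 0.5 = 11.6075
  [2.5→5.5]: (20.86+6.05)/2 × 3 = 40.365
  [5.5→11.5]: (6.05+0.51)/2 × 6 = 19.68
  [11.5→12]: (0.51+0.41)/2 × 0.5 = 0.23
  [12→13.5]: (0.41+0.22)/2 × 1.5 = 0.4725
  Sum = 121.47 mg/L·h
Extrapolated tail: C_last / k_e = 0.22 / 0.413 = 0.533
AUC_0→∞ = 121.47 + 0.533 = 122.003 mg/L·h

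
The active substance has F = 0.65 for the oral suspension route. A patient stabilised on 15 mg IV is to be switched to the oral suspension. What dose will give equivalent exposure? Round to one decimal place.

D_oral = 23.1 mg

For equal systemic exposure: F × D_ev = D_iv
D_ev = D_iv / F = 15 / 0.65 = 23.0769 mg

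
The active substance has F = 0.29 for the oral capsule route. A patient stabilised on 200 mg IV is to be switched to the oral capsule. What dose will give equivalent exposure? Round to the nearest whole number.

D_oral = 690 mg

For equal systemic exposure: F × D_ev = D_iv
D_ev = D_iv / F = 200 / 0.29 = 689.655 mg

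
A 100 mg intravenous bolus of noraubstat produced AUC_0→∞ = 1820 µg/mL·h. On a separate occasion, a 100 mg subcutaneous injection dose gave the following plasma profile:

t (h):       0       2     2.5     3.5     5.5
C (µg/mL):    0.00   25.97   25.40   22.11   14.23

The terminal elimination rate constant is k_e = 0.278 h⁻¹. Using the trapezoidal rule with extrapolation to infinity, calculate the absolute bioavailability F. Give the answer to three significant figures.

Trapezoidal AUC_0→5.5 (subcutaneous injection):
  [0→2]: (0.00+25.97)/2 × 2 = 25.97
  [2→2.5]: (25.97+25.40)/2 × 0.5 = 12.8425
  [2.5→3.5]: (25.40+22.11)/2 × 1 = 23.755
  [3.5→5.5]: (22.11+14.23)/2 × 2 = 36.34
  Sum = 98.9075 µg/mL·h
Tail: C_last/k_e = 14.23/0.278 = 51.187
AUC_0→∞ (subcutaneous injection) = 98.9075 + 51.187 = 150.0945 µg/mL·h
F = (AUC_ev/D_ev)/(AUC_iv/D_iv) = (150.0945/100)/(1820/100) = 1.500945/18.2 = 0.0825

F = 0.0825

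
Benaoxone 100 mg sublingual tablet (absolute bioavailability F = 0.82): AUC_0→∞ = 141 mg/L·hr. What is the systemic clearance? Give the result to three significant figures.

CL = 0.582 L/hr

CL = F × Dose / AUC_0→∞
   = 0.82 × 100 / 141 = 0.58156 L/hr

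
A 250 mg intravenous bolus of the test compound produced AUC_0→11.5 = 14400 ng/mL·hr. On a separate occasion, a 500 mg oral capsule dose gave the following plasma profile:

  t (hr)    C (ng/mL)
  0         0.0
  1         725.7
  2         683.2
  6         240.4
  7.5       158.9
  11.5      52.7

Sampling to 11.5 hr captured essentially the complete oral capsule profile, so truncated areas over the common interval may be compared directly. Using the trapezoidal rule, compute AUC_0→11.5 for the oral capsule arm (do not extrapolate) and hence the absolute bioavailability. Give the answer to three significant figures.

Trapezoidal AUC_0→11.5 (oral capsule):
  [0→1]: (0.0+725.7)/2 × 1 = 362.85
  [1→2]: (725.7+683.2)/2 × 1 = 704.45
  [2→6]: (683.2+240.4)/2 × 4 = 1847.2
  [6→7.5]: (240.4+158.9)/2 × 1.5 = 299.475
  [7.5→11.5]: (158.9+52.7)/2 × 4 = 423.2
  Sum = 3637.175 ng/mL·hr
F = (AUC_ev/D_ev)/(AUC_iv/D_iv) = (3637.175/500)/(14400/250) = 7.27435/57.6 = 0.1263

F = 0.126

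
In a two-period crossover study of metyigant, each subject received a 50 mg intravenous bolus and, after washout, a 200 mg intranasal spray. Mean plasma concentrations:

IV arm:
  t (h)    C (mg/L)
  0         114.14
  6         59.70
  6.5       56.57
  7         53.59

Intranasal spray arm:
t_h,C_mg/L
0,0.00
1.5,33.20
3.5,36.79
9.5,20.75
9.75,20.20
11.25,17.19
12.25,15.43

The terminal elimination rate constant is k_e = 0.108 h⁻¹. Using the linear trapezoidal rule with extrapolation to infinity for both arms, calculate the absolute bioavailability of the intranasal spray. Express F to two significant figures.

Trapezoidal AUC_0→7 (IV):
  [0→6]: (114.14+59.70)/2 × 6 = 521.52
  [6→6.5]: (59.70+56.57)/2 × 0.5 = 29.0675
  [6.5→7]: (56.57+53.59)/2 × 0.5 = 27.54
  Sum = 578.1275 mg/L·h
IV tail: 53.59/0.108 = 496.204; AUC_iv,0→∞ = 578.1275 + 496.204 = 1074.3315 mg/L·h
Trapezoidal AUC_0→12.25 (intranasal spray):
  [0→1.5]: (0.00+33.20)/2 × 1.5 = 24.9
  [1.5→3.5]: (33.20+36.79)/2 × 2 = 69.99
  [3.5→9.5]: (36.79+20.75)/2 × 6 = 172.62
  [9.5→9.75]: (20.75+20.20)/2 × 0.25 = 5.11875
  [9.75→11.25]: (20.20+17.19)/2 × 1.5 = 28.0425
  [11.25→12.25]: (17.19+15.43)/2 × 1 = 16.31
  Sum = 316.98125 mg/L·h
intranasal spray tail: 15.43/0.108 = 142.870; AUC_ev,0→∞ = 316.98125 + 142.870 = 459.85125 mg/L·h
F = (AUC_ev/D_ev)/(AUC_iv/D_iv) = (459.85125/200)/(1074.3315/50) = 2.29926/21.48663 = 0.1070

F = 0.11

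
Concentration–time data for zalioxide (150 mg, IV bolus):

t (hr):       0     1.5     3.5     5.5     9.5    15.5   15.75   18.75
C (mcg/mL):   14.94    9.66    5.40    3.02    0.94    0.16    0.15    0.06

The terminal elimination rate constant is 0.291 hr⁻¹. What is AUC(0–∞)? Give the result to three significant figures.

Trapezoidal AUC_0→18.75:
  [0→1.5]: (14.94+9.66)/2 × 1.5 = 18.45
  [1.5→3.5]: (9.66+5.40)/2 × 2 = 15.06
  [3.5→5.5]: (5.40+3.02)/2 × 2 = 8.42
  [5.5→9.5]: (3.02+0.94)/2 × 4 = 7.92
  [9.5→15.5]: (0.94+0.16)/2 × 6 = 3.3
  [15.5→15.75]: (0.16+0.15)/2 × 0.25 = 0.03875
  [15.75→18.75]: (0.15+0.06)/2 × 3 = 0.315
  Sum = 53.50375 mcg/mL·hr
Extrapolated tail: C_last / k_e = 0.06 / 0.291 = 0.206
AUC_0→∞ = 53.50375 + 0.206 = 53.70975 mcg/mL·hr

AUC = 53.7 mcg/mL·hr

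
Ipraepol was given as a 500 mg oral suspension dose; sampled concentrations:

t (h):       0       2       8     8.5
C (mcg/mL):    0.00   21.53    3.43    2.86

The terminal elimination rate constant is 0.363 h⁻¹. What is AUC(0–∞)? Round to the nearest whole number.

Trapezoidal AUC_0→8.5:
  [0→2]: (0.00+21.53)/2 × 2 = 21.53
  [2→8]: (21.53+3.43)/2 × 6 = 74.88
  [8→8.5]: (3.43+2.86)/2 × 0.5 = 1.5725
  Sum = 97.9825 mcg/mL·h
Extrapolated tail: C_last / k_e = 2.86 / 0.363 = 7.879
AUC_0→∞ = 97.9825 + 7.879 = 105.8615 mcg/mL·h

AUC = 106 mcg/mL·h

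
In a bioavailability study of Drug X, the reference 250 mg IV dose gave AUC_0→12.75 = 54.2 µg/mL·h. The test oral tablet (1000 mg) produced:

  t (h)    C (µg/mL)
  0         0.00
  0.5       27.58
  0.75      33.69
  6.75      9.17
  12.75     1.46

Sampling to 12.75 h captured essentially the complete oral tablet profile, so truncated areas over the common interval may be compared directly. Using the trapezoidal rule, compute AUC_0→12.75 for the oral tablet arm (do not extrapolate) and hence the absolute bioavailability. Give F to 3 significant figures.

Trapezoidal AUC_0→12.75 (oral tablet):
  [0→0.5]: (0.00+27.58)/2 × 0.5 = 6.895
  [0.5→0.75]: (27.58+33.69)/2 × 0.25 = 7.65875
  [0.75→6.75]: (33.69+9.17)/2 × 6 = 128.58
  [6.75→12.75]: (9.17+1.46)/2 × 6 = 31.89
  Sum = 175.02375 µg/mL·h
F = (AUC_ev/D_ev)/(AUC_iv/D_iv) = (175.02375/1000)/(54.2/250) = 0.17502375/0.2168 = 0.8073

F = 0.807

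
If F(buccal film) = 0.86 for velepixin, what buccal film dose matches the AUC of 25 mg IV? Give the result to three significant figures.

For equal systemic exposure: F × D_ev = D_iv
D_ev = D_iv / F = 25 / 0.86 = 29.0698 mg

D_buccal = 29.1 mg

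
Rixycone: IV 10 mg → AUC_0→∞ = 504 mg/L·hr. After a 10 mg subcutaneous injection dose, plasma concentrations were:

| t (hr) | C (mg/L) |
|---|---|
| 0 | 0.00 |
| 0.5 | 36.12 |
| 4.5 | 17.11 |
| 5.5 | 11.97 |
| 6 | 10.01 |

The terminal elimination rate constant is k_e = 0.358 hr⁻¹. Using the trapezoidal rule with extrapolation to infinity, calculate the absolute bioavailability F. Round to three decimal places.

F = 0.324

Trapezoidal AUC_0→6 (subcutaneous injection):
  [0→0.5]: (0.00+36.12)/2 × 0.5 = 9.03
  [0.5→4.5]: (36.12+17.11)/2 × 4 = 106.46
  [4.5→5.5]: (17.11+11.97)/2 × 1 = 14.54
  [5.5→6]: (11.97+10.01)/2 × 0.5 = 5.495
  Sum = 135.525 mg/L·hr
Tail: C_last/k_e = 10.01/0.358 = 27.961
AUC_0→∞ (subcutaneous injection) = 135.525 + 27.961 = 163.486 mg/L·hr
F = (AUC_ev/D_ev)/(AUC_iv/D_iv) = (163.486/10)/(504/10) = 16.3486/50.4 = 0.3244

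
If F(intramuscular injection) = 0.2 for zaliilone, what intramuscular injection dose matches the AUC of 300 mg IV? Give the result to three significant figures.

D_intramuscular = 1500 mg

For equal systemic exposure: F × D_ev = D_iv
D_ev = D_iv / F = 300 / 0.2 = 1500 mg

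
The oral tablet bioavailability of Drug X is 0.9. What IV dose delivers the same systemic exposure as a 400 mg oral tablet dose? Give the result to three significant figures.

Systemic exposure from an extravascular dose = F × D_ev, so the equivalent IV dose is F × D_ev.
D_iv = F × D_ev = 0.9 × 400 = 360 mg

D_iv = 360 mg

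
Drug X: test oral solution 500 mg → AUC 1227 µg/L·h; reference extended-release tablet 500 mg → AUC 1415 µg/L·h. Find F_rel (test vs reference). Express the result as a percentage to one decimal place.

F_rel = (AUC_test/D_test) / (AUC_ref/D_ref)
      = (1227/500) / (1415/500)
      = 2.454 / 2.83 = 0.8671 = 86.71%

F_rel = 86.7%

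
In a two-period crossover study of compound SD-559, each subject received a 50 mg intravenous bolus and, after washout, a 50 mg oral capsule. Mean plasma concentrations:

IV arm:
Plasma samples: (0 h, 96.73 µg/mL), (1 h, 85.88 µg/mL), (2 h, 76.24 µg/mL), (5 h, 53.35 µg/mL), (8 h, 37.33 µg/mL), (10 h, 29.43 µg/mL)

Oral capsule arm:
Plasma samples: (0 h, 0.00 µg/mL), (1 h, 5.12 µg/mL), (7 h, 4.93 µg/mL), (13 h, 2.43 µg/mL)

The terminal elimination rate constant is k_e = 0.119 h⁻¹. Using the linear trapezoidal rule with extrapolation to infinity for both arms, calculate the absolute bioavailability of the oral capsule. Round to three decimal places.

F = 0.092

Trapezoidal AUC_0→10 (IV):
  [0→1]: (96.73+85.88)/2 × 1 = 91.305
  [1→2]: (85.88+76.24)/2 × 1 = 81.06
  [2→5]: (76.24+53.35)/2 × 3 = 194.385
  [5→8]: (53.35+37.33)/2 × 3 = 136.02
  [8→10]: (37.33+29.43)/2 × 2 = 66.76
  Sum = 569.53 µg/mL·h
IV tail: 29.43/0.119 = 247.311; AUC_iv,0→∞ = 569.53 + 247.311 = 816.841 µg/mL·h
Trapezoidal AUC_0→13 (oral capsule):
  [0→1]: (0.00+5.12)/2 × 1 = 2.56
  [1→7]: (5.12+4.93)/2 × 6 = 30.15
  [7→13]: (4.93+2.43)/2 × 6 = 22.08
  Sum = 54.79 µg/mL·h
oral capsule tail: 2.43/0.119 = 20.420; AUC_ev,0→∞ = 54.79 + 20.420 = 75.21 µg/mL·h
F = (AUC_ev/D_ev)/(AUC_iv/D_iv) = (75.21/50)/(816.841/50) = 1.5042/16.33682 = 0.0921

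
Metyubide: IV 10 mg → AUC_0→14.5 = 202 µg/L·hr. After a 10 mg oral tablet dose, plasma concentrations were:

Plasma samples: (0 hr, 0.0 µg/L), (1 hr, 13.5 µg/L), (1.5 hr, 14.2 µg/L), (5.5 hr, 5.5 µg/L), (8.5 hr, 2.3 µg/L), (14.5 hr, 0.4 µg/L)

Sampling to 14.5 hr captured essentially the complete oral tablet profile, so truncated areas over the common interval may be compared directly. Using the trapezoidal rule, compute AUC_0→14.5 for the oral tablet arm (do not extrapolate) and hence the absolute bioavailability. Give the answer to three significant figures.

Trapezoidal AUC_0→14.5 (oral tablet):
  [0→1]: (0.0+13.5)/2 × 1 = 6.75
  [1→1.5]: (13.5+14.2)/2 × 0.5 = 6.925
  [1.5→5.5]: (14.2+5.5)/2 × 4 = 39.4
  [5.5→8.5]: (5.5+2.3)/2 × 3 = 11.7
  [8.5→14.5]: (2.3+0.4)/2 × 6 = 8.1
  Sum = 72.875 µg/L·hr
F = (AUC_ev/D_ev)/(AUC_iv/D_iv) = (72.875/10)/(202/10) = 7.2875/20.2 = 0.3608

F = 0.361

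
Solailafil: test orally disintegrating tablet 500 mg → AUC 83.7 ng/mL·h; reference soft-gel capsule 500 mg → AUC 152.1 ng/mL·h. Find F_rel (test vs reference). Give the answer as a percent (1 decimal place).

F_rel = 55.0%

F_rel = (AUC_test/D_test) / (AUC_ref/D_ref)
      = (83.7/500) / (152.1/500)
      = 0.1674 / 0.3042 = 0.5503 = 55.03%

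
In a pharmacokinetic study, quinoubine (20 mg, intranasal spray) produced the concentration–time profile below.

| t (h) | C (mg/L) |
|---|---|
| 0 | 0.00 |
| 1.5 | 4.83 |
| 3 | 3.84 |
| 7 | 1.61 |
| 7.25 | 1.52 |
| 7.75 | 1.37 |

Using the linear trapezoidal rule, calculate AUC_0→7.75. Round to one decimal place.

AUC = 22.1 mg/L·h

Trapezoidal AUC_0→7.75:
  [0→1.5]: (0.00+4.83)/2 × 1.5 = 3.6225
  [1.5→3]: (4.83+3.84)/2 × 1.5 = 6.5025
  [3→7]: (3.84+1.61)/2 × 4 = 10.9
  [7→7.25]: (1.61+1.52)/2 × 0.25 = 0.39125
  [7.25→7.75]: (1.52+1.37)/2 × 0.5 = 0.7225
  Sum = 22.13875 mg/L·h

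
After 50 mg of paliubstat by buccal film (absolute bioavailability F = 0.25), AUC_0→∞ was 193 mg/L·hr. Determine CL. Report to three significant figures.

CL = 0.0648 L/hr

CL = F × Dose / AUC_0→∞
   = 0.25 × 50 / 193 = 0.0647668 L/hr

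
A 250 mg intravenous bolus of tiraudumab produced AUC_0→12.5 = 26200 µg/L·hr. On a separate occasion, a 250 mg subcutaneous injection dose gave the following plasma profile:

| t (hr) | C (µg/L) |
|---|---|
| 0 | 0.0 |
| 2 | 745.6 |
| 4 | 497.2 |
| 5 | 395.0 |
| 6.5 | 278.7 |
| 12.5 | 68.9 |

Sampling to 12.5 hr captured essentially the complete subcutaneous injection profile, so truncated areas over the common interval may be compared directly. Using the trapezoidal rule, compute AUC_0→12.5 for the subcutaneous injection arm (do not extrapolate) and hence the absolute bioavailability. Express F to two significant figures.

F = 0.15

Trapezoidal AUC_0→12.5 (subcutaneous injection):
  [0→2]: (0.0+745.6)/2 × 2 = 745.6
  [2→4]: (745.6+497.2)/2 × 2 = 1242.8
  [4→5]: (497.2+395.0)/2 × 1 = 446.1
  [5→6.5]: (395.0+278.7)/2 × 1.5 = 505.275
  [6.5→12.5]: (278.7+68.9)/2 × 6 = 1042.8
  Sum = 3982.575 µg/L·hr
F = (AUC_ev/D_ev)/(AUC_iv/D_iv) = (3982.575/250)/(26200/250) = 15.9303/104.8 = 0.1520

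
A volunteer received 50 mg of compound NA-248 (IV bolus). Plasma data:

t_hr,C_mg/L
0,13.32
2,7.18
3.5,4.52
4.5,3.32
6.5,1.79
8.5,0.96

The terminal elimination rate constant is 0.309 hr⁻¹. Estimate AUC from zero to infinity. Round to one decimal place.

AUC = 44.2 mg/L·hr

Trapezoidal AUC_0→8.5:
  [0→2]: (13.32+7.18)/2 × 2 = 20.5
  [2→3.5]: (7.18+4.52)/2 × 1.5 = 8.775
  [3.5→4.5]: (4.52+3.32)/2 × 1 = 3.92
  [4.5→6.5]: (3.32+1.79)/2 × 2 = 5.11
  [6.5→8.5]: (1.79+0.96)/2 × 2 = 2.75
  Sum = 41.055 mg/L·hr
Extrapolated tail: C_last / k_e = 0.96 / 0.309 = 3.107
AUC_0→∞ = 41.055 + 3.107 = 44.162 mg/L·hr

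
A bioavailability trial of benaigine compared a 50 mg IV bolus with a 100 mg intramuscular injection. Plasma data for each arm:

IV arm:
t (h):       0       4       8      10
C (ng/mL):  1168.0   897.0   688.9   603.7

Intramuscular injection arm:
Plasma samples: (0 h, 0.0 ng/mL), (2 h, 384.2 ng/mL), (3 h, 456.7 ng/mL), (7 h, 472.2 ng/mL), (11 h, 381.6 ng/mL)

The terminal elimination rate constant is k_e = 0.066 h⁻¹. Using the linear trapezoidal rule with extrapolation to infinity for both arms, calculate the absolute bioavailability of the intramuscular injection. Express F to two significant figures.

F = 0.29

Trapezoidal AUC_0→10 (IV):
  [0→4]: (1168.0+897.0)/2 × 4 = 4130.0
  [4→8]: (897.0+688.9)/2 × 4 = 3171.8
  [8→10]: (688.9+603.7)/2 × 2 = 1292.6
  Sum = 8594.4 ng/mL·h
IV tail: 603.7/0.066 = 9146.970; AUC_iv,0→∞ = 8594.4 + 9146.970 = 17741.37 ng/mL·h
Trapezoidal AUC_0→11 (intramuscular injection):
  [0→2]: (0.0+384.2)/2 × 2 = 384.2
  [2→3]: (384.2+456.7)/2 × 1 = 420.45
  [3→7]: (456.7+472.2)/2 × 4 = 1857.8
  [7→11]: (472.2+381.6)/2 × 4 = 1707.6
  Sum = 4370.05 ng/mL·h
intramuscular injection tail: 381.6/0.066 = 5781.818; AUC_ev,0→∞ = 4370.05 + 5781.818 = 10151.868 ng/mL·h
F = (AUC_ev/D_ev)/(AUC_iv/D_iv) = (10151.868/100)/(17741.37/50) = 101.51868/354.8274 = 0.2861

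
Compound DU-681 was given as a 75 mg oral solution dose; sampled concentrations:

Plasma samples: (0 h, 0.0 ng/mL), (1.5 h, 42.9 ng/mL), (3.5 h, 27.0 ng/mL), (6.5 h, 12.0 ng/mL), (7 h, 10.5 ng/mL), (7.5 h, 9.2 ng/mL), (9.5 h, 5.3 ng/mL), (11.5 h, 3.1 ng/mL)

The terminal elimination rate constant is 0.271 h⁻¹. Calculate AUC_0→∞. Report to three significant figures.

AUC = 205 ng/mL·h

Trapezoidal AUC_0→11.5:
  [0→1.5]: (0.0+42.9)/2 × 1.5 = 32.175
  [1.5→3.5]: (42.9+27.0)/2 × 2 = 69.9
  [3.5→6.5]: (27.0+12.0)/2 × 3 = 58.5
  [6.5→7]: (12.0+10.5)/2 × 0.5 = 5.625
  [7→7.5]: (10.5+9.2)/2 × 0.5 = 4.925
  [7.5→9.5]: (9.2+5.3)/2 × 2 = 14.5
  [9.5→11.5]: (5.3+3.1)/2 × 2 = 8.4
  Sum = 194.025 ng/mL·h
Extrapolated tail: C_last / k_e = 3.1 / 0.271 = 11.439
AUC_0→∞ = 194.025 + 11.439 = 205.464 ng/mL·h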